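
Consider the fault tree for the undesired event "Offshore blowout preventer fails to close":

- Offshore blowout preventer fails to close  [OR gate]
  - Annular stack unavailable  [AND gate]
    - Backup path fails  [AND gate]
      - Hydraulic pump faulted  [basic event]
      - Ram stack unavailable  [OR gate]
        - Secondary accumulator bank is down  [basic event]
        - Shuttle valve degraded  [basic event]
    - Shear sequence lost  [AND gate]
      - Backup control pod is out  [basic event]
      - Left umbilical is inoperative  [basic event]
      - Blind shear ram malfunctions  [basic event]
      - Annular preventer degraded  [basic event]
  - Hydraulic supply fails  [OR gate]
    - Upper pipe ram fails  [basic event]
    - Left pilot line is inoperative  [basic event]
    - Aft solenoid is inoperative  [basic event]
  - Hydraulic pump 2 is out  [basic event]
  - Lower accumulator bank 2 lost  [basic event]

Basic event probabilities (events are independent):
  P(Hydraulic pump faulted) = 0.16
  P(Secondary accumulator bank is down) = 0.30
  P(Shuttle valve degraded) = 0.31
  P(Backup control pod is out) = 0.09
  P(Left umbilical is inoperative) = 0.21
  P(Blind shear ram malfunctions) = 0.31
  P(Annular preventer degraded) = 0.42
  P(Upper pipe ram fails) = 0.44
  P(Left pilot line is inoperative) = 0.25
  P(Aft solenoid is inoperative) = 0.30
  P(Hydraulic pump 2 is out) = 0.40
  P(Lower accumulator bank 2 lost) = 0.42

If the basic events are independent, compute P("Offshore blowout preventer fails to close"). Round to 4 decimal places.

P(Ram stack unavailable) [OR] = 1 − (1−0.30) × (1−0.31) = 0.517000
P(Backup path fails) [AND] = 0.16 × 0.517000 = 0.082720
P(Shear sequence lost) [AND] = 0.09 × 0.21 × 0.31 × 0.42 = 0.002461
P(Annular stack unavailable) [AND] = 0.082720 × 0.002461 = 0.000204
P(Hydraulic supply fails) [OR] = 1 − (1−0.44) × (1−0.25) × (1−0.30) = 0.706000
P(Offshore blowout preventer fails to close) [OR] = 1 − (1−0.000204) × (1−0.706000) × (1−0.40) × (1−0.42) = 0.897709
Rounded to 4 decimal places: P(Offshore blowout preventer fails to close) ≈ 0.8977.

0.8977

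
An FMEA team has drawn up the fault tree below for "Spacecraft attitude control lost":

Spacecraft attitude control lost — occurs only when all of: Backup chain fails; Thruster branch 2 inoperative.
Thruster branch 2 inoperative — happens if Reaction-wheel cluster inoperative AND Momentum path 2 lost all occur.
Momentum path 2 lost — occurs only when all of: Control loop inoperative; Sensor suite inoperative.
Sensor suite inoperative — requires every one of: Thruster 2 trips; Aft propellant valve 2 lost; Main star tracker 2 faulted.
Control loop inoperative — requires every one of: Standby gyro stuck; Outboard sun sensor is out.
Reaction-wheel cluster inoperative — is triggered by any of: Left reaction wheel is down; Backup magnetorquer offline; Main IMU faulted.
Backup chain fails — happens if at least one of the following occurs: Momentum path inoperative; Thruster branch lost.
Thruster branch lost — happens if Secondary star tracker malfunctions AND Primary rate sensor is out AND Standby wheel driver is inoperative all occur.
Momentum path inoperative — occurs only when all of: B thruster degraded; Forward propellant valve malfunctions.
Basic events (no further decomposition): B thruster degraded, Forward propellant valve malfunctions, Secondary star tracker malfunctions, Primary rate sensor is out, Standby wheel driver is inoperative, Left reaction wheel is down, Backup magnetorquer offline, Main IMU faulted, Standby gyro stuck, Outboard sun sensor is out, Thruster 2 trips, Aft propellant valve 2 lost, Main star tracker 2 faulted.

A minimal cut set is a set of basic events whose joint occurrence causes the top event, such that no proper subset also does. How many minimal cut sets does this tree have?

6

Momentum path inoperative [AND]: one cut set from each child combined → 1 × 1 = 1 cut set(s).
Thruster branch lost [AND]: one cut set from each child combined → 1 × 1 × 1 = 1 cut set(s).
Backup chain fails [OR]: union of children's cut sets → 2 cut set(s).
Reaction-wheel cluster inoperative [OR]: union of children's cut sets → 3 cut set(s).
Control loop inoperative [AND]: one cut set from each child combined → 1 × 1 = 1 cut set(s).
Sensor suite inoperative [AND]: one cut set from each child combined → 1 × 1 × 1 = 1 cut set(s).
Momentum path 2 lost [AND]: one cut set from each child combined → 1 × 1 = 1 cut set(s).
Thruster branch 2 inoperative [AND]: one cut set from each child combined → 3 × 1 = 3 cut set(s).
Spacecraft attitude control lost [AND]: one cut set from each child combined → 2 × 3 = 6 cut set(s).
Minimal cut sets: {Aft propellant valve 2 lost, B thruster degraded, Forward propellant valve malfunctions, Left reaction wheel is down, Main star tracker 2 faulted, Outboard sun sensor is out, Standby gyro stuck, Thruster 2 trips}; {Aft propellant valve 2 lost, B thruster degraded, Backup magnetorquer offline, Forward propellant valve malfunctions, Main star tracker 2 faulted, Outboard sun sensor is out, Standby gyro stuck, Thruster 2 trips}; {Aft propellant valve 2 lost, B thruster degraded, Forward propellant valve malfunctions, Main IMU faulted, Main star tracker 2 faulted, Outboard sun sensor is out, Standby gyro stuck, Thruster 2 trips}; {Aft propellant valve 2 lost, Left reaction wheel is down, Main star tracker 2 faulted, Outboard sun sensor is out, Primary rate sensor is out, Secondary star tracker malfunctions, Standby gyro stuck, Standby wheel driver is inoperative, Thruster 2 trips}; {Aft propellant valve 2 lost, Backup magnetorquer offline, Main star tracker 2 faulted, Outboard sun sensor is out, Primary rate sensor is out, Secondary star tracker malfunctions, Standby gyro stuck, Standby wheel driver is inoperative, Thruster 2 trips}; {Aft propellant valve 2 lost, Main IMU faulted, Main star tracker 2 faulted, Outboard sun sensor is out, Primary rate sensor is out, Secondary star tracker malfunctions, Standby gyro stuck, Standby wheel driver is inoperative, Thruster 2 trips}.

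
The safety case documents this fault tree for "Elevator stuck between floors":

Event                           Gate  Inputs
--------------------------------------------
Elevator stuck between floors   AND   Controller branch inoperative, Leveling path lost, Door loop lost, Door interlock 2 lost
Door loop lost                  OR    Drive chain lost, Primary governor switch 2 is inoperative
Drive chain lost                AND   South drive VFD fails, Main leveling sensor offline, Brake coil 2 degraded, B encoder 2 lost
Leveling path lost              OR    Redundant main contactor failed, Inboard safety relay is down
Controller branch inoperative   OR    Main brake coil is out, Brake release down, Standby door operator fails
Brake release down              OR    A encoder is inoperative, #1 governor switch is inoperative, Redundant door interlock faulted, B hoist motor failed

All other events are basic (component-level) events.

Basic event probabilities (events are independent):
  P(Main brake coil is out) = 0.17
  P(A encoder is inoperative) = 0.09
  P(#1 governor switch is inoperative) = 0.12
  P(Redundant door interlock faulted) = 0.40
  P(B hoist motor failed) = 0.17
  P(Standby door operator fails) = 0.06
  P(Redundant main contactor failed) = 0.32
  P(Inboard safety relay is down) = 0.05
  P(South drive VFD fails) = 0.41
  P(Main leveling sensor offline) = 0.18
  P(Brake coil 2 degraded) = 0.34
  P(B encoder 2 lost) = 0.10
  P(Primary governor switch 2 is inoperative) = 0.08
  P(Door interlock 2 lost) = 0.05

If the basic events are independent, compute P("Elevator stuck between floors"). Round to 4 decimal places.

P(Brake release down) [OR] = 1 − (1−0.09) × (1−0.12) × (1−0.40) × (1−0.17) = 0.601202
P(Controller branch inoperative) [OR] = 1 − (1−0.17) × (1−0.601202) × (1−0.06) = 0.688858
P(Leveling path lost) [OR] = 1 − (1−0.32) × (1−0.05) = 0.354000
P(Drive chain lost) [AND] = 0.41 × 0.18 × 0.34 × 0.10 = 0.002509
P(Door loop lost) [OR] = 1 − (1−0.002509) × (1−0.08) = 0.082308
P(Elevator stuck between floors) [AND] = 0.688858 × 0.354000 × 0.082308 × 0.05 = 0.001004
Rounded to 4 decimal places: P(Elevator stuck between floors) ≈ 0.0010.

0.0010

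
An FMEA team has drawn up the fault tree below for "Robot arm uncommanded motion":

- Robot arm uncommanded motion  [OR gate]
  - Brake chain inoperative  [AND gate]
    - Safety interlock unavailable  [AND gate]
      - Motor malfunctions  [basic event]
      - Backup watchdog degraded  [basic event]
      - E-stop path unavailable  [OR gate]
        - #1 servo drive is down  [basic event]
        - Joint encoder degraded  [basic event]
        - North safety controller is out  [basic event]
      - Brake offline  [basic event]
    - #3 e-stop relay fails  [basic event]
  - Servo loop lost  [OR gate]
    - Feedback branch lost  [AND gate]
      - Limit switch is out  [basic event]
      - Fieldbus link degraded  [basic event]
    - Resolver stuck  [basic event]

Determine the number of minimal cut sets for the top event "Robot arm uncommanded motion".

5

E-stop path unavailable [OR]: union of children's cut sets → 3 cut set(s).
Safety interlock unavailable [AND]: one cut set from each child combined → 1 × 1 × 3 × 1 = 3 cut set(s).
Brake chain inoperative [AND]: one cut set from each child combined → 3 × 1 = 3 cut set(s).
Feedback branch lost [AND]: one cut set from each child combined → 1 × 1 = 1 cut set(s).
Servo loop lost [OR]: union of children's cut sets → 2 cut set(s).
Robot arm uncommanded motion [OR]: union of children's cut sets → 5 cut set(s).
Minimal cut sets: {#1 servo drive is down, #3 e-stop relay fails, Backup watchdog degraded, Brake offline, Motor malfunctions}; {#3 e-stop relay fails, Backup watchdog degraded, Brake offline, Joint encoder degraded, Motor malfunctions}; {#3 e-stop relay fails, Backup watchdog degraded, Brake offline, Motor malfunctions, North safety controller is out}; {Fieldbus link degraded, Limit switch is out}; {Resolver stuck}.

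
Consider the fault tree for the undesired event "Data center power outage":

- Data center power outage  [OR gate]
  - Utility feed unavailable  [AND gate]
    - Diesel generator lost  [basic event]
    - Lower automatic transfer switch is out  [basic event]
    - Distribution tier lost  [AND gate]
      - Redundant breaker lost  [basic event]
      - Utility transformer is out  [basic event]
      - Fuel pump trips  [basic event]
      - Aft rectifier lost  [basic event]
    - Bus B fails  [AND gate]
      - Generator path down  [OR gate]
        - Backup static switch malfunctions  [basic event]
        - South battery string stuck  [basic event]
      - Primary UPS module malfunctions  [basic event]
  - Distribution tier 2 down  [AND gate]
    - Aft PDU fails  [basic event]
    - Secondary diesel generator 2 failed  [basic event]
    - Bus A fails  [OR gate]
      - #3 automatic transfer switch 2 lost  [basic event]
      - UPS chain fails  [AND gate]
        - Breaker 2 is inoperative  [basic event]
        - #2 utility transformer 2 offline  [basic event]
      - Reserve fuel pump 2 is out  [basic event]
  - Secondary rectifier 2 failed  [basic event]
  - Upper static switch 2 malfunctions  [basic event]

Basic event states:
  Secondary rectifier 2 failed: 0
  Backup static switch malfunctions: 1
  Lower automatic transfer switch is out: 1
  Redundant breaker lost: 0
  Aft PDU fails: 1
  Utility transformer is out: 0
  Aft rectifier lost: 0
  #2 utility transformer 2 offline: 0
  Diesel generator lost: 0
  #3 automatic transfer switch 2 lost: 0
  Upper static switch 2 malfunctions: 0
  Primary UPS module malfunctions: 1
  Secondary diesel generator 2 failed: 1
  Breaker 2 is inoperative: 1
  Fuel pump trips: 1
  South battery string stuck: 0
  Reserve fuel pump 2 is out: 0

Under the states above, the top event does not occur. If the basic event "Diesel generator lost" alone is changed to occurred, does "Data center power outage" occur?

No

Counterfactual: set "Diesel generator lost" to occurred.
Distribution tier lost [AND]: Redundant breaker lost=not, Utility transformer is out=not, Fuel pump trips=occurs, Aft rectifier lost=not → not all inputs occur → does not occur.
Generator path down [OR]: Backup static switch malfunctions=occurs, South battery string stuck=not → at least one input occurs → occurs.
Bus B fails [AND]: Generator path down=occurs, Primary UPS module malfunctions=occurs → all inputs occur → occurs.
Utility feed unavailable [AND]: Diesel generator lost=occurs, Lower automatic transfer switch is out=occurs, Distribution tier lost=not, Bus B fails=occurs → not all inputs occur → does not occur.
UPS chain fails [AND]: Breaker 2 is inoperative=occurs, #2 utility transformer 2 offline=not → not all inputs occur → does not occur.
Bus A fails [OR]: #3 automatic transfer switch 2 lost=not, UPS chain fails=not, Reserve fuel pump 2 is out=not → no input occurs → does not occur.
Distribution tier 2 down [AND]: Aft PDU fails=occurs, Secondary diesel generator 2 failed=occurs, Bus A fails=not → not all inputs occur → does not occur.
Data center power outage [OR]: Utility feed unavailable=not, Distribution tier 2 down=not, Secondary rectifier 2 failed=not, Upper static switch 2 malfunctions=not → no input occurs → does not occur.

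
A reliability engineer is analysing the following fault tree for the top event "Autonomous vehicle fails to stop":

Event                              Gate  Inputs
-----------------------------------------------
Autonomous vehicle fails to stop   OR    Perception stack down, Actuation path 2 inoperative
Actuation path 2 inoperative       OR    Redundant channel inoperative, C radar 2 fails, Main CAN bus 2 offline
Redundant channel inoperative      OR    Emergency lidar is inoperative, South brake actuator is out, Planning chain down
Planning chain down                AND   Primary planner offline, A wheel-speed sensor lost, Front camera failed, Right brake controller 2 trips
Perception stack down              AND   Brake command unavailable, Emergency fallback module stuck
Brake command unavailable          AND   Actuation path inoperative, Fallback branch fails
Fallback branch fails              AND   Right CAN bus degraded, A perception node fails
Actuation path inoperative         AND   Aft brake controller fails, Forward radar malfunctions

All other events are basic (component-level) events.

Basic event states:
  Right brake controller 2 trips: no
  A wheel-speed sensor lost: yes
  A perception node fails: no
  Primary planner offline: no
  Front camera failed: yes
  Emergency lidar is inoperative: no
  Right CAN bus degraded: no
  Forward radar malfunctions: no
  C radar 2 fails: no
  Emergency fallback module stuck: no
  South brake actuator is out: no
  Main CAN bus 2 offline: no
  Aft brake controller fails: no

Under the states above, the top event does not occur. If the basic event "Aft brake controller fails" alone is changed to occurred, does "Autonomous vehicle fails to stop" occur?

Counterfactual: set "Aft brake controller fails" to occurred.
Actuation path inoperative [AND]: Aft brake controller fails=occurs, Forward radar malfunctions=not → not all inputs occur → does not occur.
Fallback branch fails [AND]: Right CAN bus degraded=not, A perception node fails=not → not all inputs occur → does not occur.
Brake command unavailable [AND]: Actuation path inoperative=not, Fallback branch fails=not → not all inputs occur → does not occur.
Perception stack down [AND]: Brake command unavailable=not, Emergency fallback module stuck=not → not all inputs occur → does not occur.
Planning chain down [AND]: Primary planner offline=not, A wheel-speed sensor lost=occurs, Front camera failed=occurs, Right brake controller 2 trips=not → not all inputs occur → does not occur.
Redundant channel inoperative [OR]: Emergency lidar is inoperative=not, South brake actuator is out=not, Planning chain down=not → no input occurs → does not occur.
Actuation path 2 inoperative [OR]: Redundant channel inoperative=not, C radar 2 fails=not, Main CAN bus 2 offline=not → no input occurs → does not occur.
Autonomous vehicle fails to stop [OR]: Perception stack down=not, Actuation path 2 inoperative=not → no input occurs → does not occur.

No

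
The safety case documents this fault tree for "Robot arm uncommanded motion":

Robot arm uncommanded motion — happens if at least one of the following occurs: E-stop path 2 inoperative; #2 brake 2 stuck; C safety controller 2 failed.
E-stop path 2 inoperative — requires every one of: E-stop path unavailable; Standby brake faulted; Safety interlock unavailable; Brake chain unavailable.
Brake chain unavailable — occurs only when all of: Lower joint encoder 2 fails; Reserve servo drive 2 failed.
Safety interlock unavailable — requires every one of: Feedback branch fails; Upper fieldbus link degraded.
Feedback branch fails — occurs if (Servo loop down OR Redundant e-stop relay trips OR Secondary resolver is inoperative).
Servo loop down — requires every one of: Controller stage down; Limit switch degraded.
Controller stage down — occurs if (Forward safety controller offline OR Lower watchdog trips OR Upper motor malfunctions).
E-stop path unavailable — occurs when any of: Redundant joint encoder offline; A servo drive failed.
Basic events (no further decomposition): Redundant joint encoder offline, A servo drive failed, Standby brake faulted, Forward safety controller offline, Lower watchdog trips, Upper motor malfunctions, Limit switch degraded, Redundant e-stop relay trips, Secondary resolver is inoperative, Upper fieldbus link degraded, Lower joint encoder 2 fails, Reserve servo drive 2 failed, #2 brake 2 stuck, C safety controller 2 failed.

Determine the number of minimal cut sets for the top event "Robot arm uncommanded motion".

E-stop path unavailable [OR]: union of children's cut sets → 2 cut set(s).
Controller stage down [OR]: union of children's cut sets → 3 cut set(s).
Servo loop down [AND]: one cut set from each child combined → 3 × 1 = 3 cut set(s).
Feedback branch fails [OR]: union of children's cut sets → 5 cut set(s).
Safety interlock unavailable [AND]: one cut set from each child combined → 5 × 1 = 5 cut set(s).
Brake chain unavailable [AND]: one cut set from each child combined → 1 × 1 = 1 cut set(s).
E-stop path 2 inoperative [AND]: one cut set from each child combined → 2 × 1 × 5 × 1 = 10 cut set(s).
Robot arm uncommanded motion [OR]: union of children's cut sets → 12 cut set(s).

12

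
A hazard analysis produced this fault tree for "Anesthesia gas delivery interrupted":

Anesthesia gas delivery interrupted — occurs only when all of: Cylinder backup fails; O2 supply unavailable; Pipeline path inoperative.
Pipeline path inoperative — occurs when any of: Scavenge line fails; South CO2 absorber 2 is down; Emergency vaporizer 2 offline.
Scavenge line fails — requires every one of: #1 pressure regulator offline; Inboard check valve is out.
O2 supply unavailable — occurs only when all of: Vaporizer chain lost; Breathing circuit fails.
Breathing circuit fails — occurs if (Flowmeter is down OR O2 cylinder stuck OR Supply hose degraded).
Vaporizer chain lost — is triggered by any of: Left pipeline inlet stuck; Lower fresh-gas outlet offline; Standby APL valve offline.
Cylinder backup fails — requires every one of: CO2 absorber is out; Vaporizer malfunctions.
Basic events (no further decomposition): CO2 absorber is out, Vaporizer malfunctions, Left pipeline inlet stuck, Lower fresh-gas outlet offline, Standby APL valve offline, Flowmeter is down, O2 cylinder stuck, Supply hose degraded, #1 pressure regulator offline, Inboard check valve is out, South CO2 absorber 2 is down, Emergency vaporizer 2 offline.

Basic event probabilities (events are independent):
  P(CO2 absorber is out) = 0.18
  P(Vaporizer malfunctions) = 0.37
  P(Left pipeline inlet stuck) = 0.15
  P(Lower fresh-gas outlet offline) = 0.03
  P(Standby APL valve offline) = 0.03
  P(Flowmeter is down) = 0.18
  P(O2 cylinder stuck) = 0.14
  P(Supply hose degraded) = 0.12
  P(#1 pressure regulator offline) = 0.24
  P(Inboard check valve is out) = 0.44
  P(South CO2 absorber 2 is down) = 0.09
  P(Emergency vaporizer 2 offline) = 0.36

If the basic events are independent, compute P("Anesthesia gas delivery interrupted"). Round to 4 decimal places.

0.0024

P(Cylinder backup fails) [AND] = 0.18 × 0.37 = 0.066600
P(Vaporizer chain lost) [OR] = 1 − (1−0.15) × (1−0.03) × (1−0.03) = 0.200235
P(Breathing circuit fails) [OR] = 1 − (1−0.18) × (1−0.14) × (1−0.12) = 0.379424
P(O2 supply unavailable) [AND] = 0.200235 × 0.379424 = 0.075974
P(Scavenge line fails) [AND] = 0.24 × 0.44 = 0.105600
P(Pipeline path inoperative) [OR] = 1 − (1−0.105600) × (1−0.09) × (1−0.36) = 0.479101
P(Anesthesia gas delivery interrupted) [AND] = 0.066600 × 0.075974 × 0.479101 = 0.002424
Rounded to 4 decimal places: P(Anesthesia gas delivery interrupted) ≈ 0.0024.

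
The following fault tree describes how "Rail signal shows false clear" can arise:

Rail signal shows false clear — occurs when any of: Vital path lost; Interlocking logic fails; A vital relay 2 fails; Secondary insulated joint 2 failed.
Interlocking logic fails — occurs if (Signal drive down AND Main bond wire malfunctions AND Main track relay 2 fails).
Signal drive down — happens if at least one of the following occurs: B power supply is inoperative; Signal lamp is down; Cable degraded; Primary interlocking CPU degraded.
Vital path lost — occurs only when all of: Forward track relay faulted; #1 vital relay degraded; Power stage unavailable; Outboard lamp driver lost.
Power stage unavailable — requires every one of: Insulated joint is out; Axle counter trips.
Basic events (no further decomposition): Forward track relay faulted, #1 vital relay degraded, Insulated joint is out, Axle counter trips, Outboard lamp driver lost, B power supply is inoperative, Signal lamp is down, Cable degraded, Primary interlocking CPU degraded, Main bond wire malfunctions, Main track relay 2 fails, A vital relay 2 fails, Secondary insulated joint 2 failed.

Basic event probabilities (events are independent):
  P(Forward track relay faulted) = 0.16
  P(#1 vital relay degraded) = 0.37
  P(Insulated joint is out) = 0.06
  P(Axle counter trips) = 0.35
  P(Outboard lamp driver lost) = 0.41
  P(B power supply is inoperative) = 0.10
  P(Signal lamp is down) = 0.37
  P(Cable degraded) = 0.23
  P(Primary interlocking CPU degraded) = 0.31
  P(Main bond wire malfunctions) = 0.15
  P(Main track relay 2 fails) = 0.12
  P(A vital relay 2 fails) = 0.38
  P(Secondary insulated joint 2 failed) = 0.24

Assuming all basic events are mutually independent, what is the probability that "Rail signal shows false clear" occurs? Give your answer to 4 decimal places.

P(Power stage unavailable) [AND] = 0.06 × 0.35 = 0.021000
P(Vital path lost) [AND] = 0.16 × 0.37 × 0.021000 × 0.41 = 0.000510
P(Signal drive down) [OR] = 1 − (1−0.10) × (1−0.37) × (1−0.23) × (1−0.31) = 0.698753
P(Interlocking logic fails) [AND] = 0.698753 × 0.15 × 0.12 = 0.012578
P(Rail signal shows false clear) [OR] = 1 − (1−0.000510) × (1−0.012578) × (1−0.38) × (1−0.24) = 0.534964
Rounded to 4 decimal places: P(Rail signal shows false clear) ≈ 0.5350.

0.5350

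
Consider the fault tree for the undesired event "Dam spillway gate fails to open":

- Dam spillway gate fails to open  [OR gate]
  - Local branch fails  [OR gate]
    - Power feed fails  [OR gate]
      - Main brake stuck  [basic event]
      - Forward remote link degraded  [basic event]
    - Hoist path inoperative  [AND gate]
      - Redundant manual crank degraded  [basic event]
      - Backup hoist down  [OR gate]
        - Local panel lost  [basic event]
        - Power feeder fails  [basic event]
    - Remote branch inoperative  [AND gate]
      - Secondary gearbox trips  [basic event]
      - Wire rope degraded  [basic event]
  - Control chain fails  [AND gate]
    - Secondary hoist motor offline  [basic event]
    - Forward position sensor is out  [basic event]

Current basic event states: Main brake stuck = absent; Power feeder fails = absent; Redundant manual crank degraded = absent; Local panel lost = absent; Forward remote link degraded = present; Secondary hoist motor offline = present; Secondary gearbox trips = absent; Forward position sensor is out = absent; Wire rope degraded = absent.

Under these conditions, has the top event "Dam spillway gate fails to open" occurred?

Yes

Power feed fails [OR]: Main brake stuck=not, Forward remote link degraded=occurs → at least one input occurs → occurs.
Backup hoist down [OR]: Local panel lost=not, Power feeder fails=not → no input occurs → does not occur.
Hoist path inoperative [AND]: Redundant manual crank degraded=not, Backup hoist down=not → not all inputs occur → does not occur.
Remote branch inoperative [AND]: Secondary gearbox trips=not, Wire rope degraded=not → not all inputs occur → does not occur.
Local branch fails [OR]: Power feed fails=occurs, Hoist path inoperative=not, Remote branch inoperative=not → at least one input occurs → occurs.
Control chain fails [AND]: Secondary hoist motor offline=occurs, Forward position sensor is out=not → not all inputs occur → does not occur.
Dam spillway gate fails to open [OR]: Local branch fails=occurs, Control chain fails=not → at least one input occurs → occurs.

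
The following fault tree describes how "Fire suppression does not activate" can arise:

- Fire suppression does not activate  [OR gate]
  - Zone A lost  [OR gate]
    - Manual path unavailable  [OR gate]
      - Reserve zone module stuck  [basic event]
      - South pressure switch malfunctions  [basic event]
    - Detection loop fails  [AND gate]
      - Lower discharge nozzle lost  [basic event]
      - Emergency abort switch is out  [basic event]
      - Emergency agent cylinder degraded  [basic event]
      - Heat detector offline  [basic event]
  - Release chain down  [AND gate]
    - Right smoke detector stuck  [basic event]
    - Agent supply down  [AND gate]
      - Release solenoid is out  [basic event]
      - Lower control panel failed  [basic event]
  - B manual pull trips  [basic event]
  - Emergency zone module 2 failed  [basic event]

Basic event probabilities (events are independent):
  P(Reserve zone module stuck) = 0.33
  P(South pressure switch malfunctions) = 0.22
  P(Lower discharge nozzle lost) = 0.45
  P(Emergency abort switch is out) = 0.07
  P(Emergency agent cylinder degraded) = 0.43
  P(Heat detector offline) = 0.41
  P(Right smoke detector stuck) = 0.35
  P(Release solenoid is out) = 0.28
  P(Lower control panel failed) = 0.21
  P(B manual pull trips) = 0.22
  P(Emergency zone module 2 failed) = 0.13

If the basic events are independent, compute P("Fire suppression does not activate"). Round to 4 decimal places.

0.6546

P(Manual path unavailable) [OR] = 1 − (1−0.33) × (1−0.22) = 0.477400
P(Detection loop fails) [AND] = 0.45 × 0.07 × 0.43 × 0.41 = 0.005553
P(Zone A lost) [OR] = 1 − (1−0.477400) × (1−0.005553) = 0.480302
P(Agent supply down) [AND] = 0.28 × 0.21 = 0.058800
P(Release chain down) [AND] = 0.35 × 0.058800 = 0.020580
P(Fire suppression does not activate) [OR] = 1 − (1−0.480302) × (1−0.020580) × (1−0.22) × (1−0.13) = 0.654591
Rounded to 4 decimal places: P(Fire suppression does not activate) ≈ 0.6546.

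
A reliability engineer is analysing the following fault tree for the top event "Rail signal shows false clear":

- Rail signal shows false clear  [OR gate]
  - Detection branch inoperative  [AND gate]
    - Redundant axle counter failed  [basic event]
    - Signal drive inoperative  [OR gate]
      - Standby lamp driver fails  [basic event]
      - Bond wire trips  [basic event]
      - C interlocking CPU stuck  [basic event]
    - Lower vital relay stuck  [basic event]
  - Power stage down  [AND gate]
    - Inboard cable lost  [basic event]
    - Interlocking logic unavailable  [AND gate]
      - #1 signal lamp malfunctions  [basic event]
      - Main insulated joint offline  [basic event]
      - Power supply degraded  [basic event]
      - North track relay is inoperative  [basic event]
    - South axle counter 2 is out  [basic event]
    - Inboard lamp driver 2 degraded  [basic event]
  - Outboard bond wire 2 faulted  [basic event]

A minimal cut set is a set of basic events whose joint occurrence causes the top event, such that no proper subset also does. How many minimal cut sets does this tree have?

5

Signal drive inoperative [OR]: union of children's cut sets → 3 cut set(s).
Detection branch inoperative [AND]: one cut set from each child combined → 1 × 3 × 1 = 3 cut set(s).
Interlocking logic unavailable [AND]: one cut set from each child combined → 1 × 1 × 1 × 1 = 1 cut set(s).
Power stage down [AND]: one cut set from each child combined → 1 × 1 × 1 × 1 = 1 cut set(s).
Rail signal shows false clear [OR]: union of children's cut sets → 5 cut set(s).
Minimal cut sets: {Lower vital relay stuck, Redundant axle counter failed, Standby lamp driver fails}; {Bond wire trips, Lower vital relay stuck, Redundant axle counter failed}; {C interlocking CPU stuck, Lower vital relay stuck, Redundant axle counter failed}; {#1 signal lamp malfunctions, Inboard cable lost, Inboard lamp driver 2 degraded, Main insulated joint offline, North track relay is inoperative, Power supply degraded, South axle counter 2 is out}; {Outboard bond wire 2 faulted}.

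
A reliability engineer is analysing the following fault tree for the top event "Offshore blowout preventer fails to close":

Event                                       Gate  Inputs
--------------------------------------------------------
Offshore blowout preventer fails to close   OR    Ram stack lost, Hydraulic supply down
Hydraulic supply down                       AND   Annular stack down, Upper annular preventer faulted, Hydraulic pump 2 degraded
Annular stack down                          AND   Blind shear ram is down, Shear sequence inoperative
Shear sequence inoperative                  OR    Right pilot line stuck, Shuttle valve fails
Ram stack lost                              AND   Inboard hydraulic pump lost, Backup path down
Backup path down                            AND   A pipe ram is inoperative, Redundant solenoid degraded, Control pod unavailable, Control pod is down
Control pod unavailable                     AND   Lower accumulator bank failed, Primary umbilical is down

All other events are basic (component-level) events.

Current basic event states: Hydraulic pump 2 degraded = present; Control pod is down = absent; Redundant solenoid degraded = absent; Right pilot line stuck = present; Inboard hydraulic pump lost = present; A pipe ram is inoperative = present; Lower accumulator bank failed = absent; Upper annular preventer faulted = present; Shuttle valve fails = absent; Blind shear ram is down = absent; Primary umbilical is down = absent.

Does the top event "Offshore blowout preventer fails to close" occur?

Control pod unavailable [AND]: Lower accumulator bank failed=not, Primary umbilical is down=not → not all inputs occur → does not occur.
Backup path down [AND]: A pipe ram is inoperative=occurs, Redundant solenoid degraded=not, Control pod unavailable=not, Control pod is down=not → not all inputs occur → does not occur.
Ram stack lost [AND]: Inboard hydraulic pump lost=occurs, Backup path down=not → not all inputs occur → does not occur.
Shear sequence inoperative [OR]: Right pilot line stuck=occurs, Shuttle valve fails=not → at least one input occurs → occurs.
Annular stack down [AND]: Blind shear ram is down=not, Shear sequence inoperative=occurs → not all inputs occur → does not occur.
Hydraulic supply down [AND]: Annular stack down=not, Upper annular preventer faulted=occurs, Hydraulic pump 2 degraded=occurs → not all inputs occur → does not occur.
Offshore blowout preventer fails to close [OR]: Ram stack lost=not, Hydraulic supply down=not → no input occurs → does not occur.

No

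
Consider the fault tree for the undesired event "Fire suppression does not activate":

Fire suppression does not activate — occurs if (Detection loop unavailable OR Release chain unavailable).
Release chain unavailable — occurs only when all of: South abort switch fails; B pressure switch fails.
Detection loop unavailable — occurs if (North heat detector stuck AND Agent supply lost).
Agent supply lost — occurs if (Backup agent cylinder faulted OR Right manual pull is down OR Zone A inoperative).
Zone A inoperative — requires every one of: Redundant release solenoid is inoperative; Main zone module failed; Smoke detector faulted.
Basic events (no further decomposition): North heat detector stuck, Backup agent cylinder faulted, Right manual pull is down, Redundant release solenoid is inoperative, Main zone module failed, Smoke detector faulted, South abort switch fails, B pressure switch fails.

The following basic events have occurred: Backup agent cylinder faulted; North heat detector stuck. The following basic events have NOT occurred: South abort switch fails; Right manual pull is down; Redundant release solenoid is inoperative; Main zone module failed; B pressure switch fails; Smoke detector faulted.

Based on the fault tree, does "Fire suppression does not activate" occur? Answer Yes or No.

Zone A inoperative [AND]: Redundant release solenoid is inoperative=not, Main zone module failed=not, Smoke detector faulted=not → not all inputs occur → does not occur.
Agent supply lost [OR]: Backup agent cylinder faulted=occurs, Right manual pull is down=not, Zone A inoperative=not → at least one input occurs → occurs.
Detection loop unavailable [AND]: North heat detector stuck=occurs, Agent supply lost=occurs → all inputs occur → occurs.
Release chain unavailable [AND]: South abort switch fails=not, B pressure switch fails=not → not all inputs occur → does not occur.
Fire suppression does not activate [OR]: Detection loop unavailable=occurs, Release chain unavailable=not → at least one input occurs → occurs.

Yes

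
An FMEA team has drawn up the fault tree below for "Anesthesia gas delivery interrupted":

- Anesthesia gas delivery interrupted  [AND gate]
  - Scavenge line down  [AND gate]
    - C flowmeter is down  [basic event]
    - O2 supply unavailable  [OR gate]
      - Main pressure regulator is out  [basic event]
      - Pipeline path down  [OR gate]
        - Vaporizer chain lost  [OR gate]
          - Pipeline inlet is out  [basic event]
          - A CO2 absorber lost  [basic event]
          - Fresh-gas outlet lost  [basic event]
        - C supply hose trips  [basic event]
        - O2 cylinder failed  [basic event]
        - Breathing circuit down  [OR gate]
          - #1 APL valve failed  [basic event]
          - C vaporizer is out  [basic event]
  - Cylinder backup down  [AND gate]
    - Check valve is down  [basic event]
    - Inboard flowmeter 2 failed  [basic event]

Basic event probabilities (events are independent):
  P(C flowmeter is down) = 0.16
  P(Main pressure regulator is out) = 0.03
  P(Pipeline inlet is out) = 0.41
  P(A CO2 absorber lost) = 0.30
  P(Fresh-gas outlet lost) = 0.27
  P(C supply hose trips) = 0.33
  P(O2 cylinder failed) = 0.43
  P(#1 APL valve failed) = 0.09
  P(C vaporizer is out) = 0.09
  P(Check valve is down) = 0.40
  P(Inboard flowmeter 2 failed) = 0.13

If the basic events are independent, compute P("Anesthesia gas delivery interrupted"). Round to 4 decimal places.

P(Vaporizer chain lost) [OR] = 1 − (1−0.41) × (1−0.30) × (1−0.27) = 0.698510
P(Breathing circuit down) [OR] = 1 − (1−0.09) × (1−0.09) = 0.171900
P(Pipeline path down) [OR] = 1 − (1−0.698510) × (1−0.33) × (1−0.43) × (1−0.171900) = 0.904653
P(O2 supply unavailable) [OR] = 1 − (1−0.03) × (1−0.904653) = 0.907513
P(Scavenge line down) [AND] = 0.16 × 0.907513 = 0.145202
P(Cylinder backup down) [AND] = 0.40 × 0.13 = 0.052000
P(Anesthesia gas delivery interrupted) [AND] = 0.145202 × 0.052000 = 0.007551
Rounded to 4 decimal places: P(Anesthesia gas delivery interrupted) ≈ 0.0076.

0.0076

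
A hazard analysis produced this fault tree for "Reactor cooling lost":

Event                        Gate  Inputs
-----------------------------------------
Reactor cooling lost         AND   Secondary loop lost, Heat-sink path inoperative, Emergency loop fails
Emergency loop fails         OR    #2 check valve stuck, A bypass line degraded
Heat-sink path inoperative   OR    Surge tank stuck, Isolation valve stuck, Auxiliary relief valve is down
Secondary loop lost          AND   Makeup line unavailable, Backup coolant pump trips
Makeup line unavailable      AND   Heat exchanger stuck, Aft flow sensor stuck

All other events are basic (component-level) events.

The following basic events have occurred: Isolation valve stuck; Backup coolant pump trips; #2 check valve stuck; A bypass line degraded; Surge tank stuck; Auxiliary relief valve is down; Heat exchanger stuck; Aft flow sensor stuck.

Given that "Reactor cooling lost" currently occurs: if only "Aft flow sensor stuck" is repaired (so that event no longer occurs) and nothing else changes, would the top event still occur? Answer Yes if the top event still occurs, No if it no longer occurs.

No

Counterfactual: set "Aft flow sensor stuck" to not occurred.
Makeup line unavailable [AND]: Heat exchanger stuck=occurs, Aft flow sensor stuck=not → not all inputs occur → does not occur.
Secondary loop lost [AND]: Makeup line unavailable=not, Backup coolant pump trips=occurs → not all inputs occur → does not occur.
Heat-sink path inoperative [OR]: Surge tank stuck=occurs, Isolation valve stuck=occurs, Auxiliary relief valve is down=occurs → at least one input occurs → occurs.
Emergency loop fails [OR]: #2 check valve stuck=occurs, A bypass line degraded=occurs → at least one input occurs → occurs.
Reactor cooling lost [AND]: Secondary loop lost=not, Heat-sink path inoperative=occurs, Emergency loop fails=occurs → not all inputs occur → does not occur.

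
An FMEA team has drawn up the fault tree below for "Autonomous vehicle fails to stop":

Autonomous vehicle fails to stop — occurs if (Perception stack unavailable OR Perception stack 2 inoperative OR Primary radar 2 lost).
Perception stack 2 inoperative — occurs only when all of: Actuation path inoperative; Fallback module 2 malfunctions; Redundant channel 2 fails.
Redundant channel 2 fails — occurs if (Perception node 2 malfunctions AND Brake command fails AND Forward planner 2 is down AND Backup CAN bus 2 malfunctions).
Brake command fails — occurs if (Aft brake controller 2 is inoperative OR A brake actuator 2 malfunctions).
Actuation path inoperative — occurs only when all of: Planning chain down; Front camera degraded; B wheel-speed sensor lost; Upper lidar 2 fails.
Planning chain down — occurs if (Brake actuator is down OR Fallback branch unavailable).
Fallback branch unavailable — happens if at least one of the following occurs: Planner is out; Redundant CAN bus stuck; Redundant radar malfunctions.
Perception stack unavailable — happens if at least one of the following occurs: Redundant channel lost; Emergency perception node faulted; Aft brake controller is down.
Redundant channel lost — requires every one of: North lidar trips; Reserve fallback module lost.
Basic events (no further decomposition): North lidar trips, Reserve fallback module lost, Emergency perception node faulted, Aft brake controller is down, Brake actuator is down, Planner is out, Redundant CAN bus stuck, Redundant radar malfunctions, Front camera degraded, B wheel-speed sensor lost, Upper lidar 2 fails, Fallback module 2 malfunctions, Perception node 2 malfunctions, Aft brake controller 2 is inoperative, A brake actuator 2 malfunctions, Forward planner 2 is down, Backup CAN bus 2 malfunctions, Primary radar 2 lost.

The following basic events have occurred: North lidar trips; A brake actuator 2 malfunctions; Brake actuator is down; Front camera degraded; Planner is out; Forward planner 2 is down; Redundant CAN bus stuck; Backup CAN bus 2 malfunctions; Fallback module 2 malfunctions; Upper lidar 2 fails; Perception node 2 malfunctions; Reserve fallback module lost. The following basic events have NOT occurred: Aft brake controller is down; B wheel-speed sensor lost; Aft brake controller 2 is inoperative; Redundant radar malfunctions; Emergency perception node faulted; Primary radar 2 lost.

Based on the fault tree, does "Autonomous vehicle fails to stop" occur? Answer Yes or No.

Yes

Redundant channel lost [AND]: North lidar trips=occurs, Reserve fallback module lost=occurs → all inputs occur → occurs.
Perception stack unavailable [OR]: Redundant channel lost=occurs, Emergency perception node faulted=not, Aft brake controller is down=not → at least one input occurs → occurs.
Fallback branch unavailable [OR]: Planner is out=occurs, Redundant CAN bus stuck=occurs, Redundant radar malfunctions=not → at least one input occurs → occurs.
Planning chain down [OR]: Brake actuator is down=occurs, Fallback branch unavailable=occurs → at least one input occurs → occurs.
Actuation path inoperative [AND]: Planning chain down=occurs, Front camera degraded=occurs, B wheel-speed sensor lost=not, Upper lidar 2 fails=occurs → not all inputs occur → does not occur.
Brake command fails [OR]: Aft brake controller 2 is inoperative=not, A brake actuator 2 malfunctions=occurs → at least one input occurs → occurs.
Redundant channel 2 fails [AND]: Perception node 2 malfunctions=occurs, Brake command fails=occurs, Forward planner 2 is down=occurs, Backup CAN bus 2 malfunctions=occurs → all inputs occur → occurs.
Perception stack 2 inoperative [AND]: Actuation path inoperative=not, Fallback module 2 malfunctions=occurs, Redundant channel 2 fails=occurs → not all inputs occur → does not occur.
Autonomous vehicle fails to stop [OR]: Perception stack unavailable=occurs, Perception stack 2 inoperative=not, Primary radar 2 lost=not → at least one input occurs → occurs.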